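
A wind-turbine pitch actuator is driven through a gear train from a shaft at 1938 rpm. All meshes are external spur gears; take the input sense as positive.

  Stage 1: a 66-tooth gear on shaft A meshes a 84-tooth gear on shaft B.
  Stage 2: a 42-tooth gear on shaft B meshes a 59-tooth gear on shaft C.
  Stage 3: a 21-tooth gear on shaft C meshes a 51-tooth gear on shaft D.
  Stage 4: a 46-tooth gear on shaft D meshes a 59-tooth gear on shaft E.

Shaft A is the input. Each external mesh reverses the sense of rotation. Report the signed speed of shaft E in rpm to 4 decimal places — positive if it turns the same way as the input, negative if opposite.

+347.9931 rpm (same as input, |ω| = 347.9931 rpm)

Stage 1 [66T→84T]: ω = 1938.0000×66/84 = 1522.7143 rpm, dir flips to −; running = −1522.7143
Stage 2 [42T→59T]: ω = 1522.7143×42/59 = 1083.9661 rpm, dir flips to +; running = +1083.9661
Stage 3 [21T→51T]: ω = 1083.9661×21/51 = 446.3390 rpm, dir flips to −; running = −446.3390
Stage 4 [46T→59T]: ω = 446.3390×46/59 = 347.9931 rpm, dir flips to +; running = +347.9931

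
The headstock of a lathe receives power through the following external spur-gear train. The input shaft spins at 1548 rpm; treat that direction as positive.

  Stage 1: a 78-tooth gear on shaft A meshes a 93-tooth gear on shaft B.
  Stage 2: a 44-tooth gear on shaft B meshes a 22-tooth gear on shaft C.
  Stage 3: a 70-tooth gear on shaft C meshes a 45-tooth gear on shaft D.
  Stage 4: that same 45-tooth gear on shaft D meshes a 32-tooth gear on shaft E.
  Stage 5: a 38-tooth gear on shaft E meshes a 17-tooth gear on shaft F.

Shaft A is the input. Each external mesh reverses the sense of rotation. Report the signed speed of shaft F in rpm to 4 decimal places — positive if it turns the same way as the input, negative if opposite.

-12696.8311 rpm (opposite to input, |ω| = 12696.8311 rpm)

Stage 1 [78T→93T]: ω = 1548.0000×78/93 = 1298.3226 rpm, dir flips to −; running = −1298.3226
Stage 2 [44T→22T]: ω = 1298.3226×44/22 = 2596.6452 rpm, dir flips to +; running = +2596.6452
Stage 3 [70T→45T]: ω = 2596.6452×70/45 = 4039.2258 rpm, dir flips to −; running = −4039.2258
Stage 4 [45T→32T]: ω = 4039.2258×45/32 = 5680.1613 rpm, dir flips to +; running = +5680.1613
Stage 5 [38T→17T]: ω = 5680.1613×38/17 = 12696.8311 rpm, dir flips to −; running = −12696.8311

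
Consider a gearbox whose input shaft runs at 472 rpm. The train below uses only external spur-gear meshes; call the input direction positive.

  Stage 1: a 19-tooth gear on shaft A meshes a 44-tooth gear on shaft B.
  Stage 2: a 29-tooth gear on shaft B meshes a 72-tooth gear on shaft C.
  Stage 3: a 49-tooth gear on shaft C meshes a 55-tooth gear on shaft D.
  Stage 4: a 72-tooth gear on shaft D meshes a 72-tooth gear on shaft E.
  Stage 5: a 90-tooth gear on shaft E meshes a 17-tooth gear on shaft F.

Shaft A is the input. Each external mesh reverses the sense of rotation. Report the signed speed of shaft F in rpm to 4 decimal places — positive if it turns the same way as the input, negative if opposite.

-387.2000 rpm (opposite to input, |ω| = 387.2000 rpm)

Stage 1 [19T→44T]: ω = 472.0000×19/44 = 203.8182 rpm, dir flips to −; running = −203.8182
Stage 2 [29T→72T]: ω = 203.8182×29/72 = 82.0934 rpm, dir flips to +; running = +82.0934
Stage 3 [49T→55T]: ω = 82.0934×49/55 = 73.1378 rpm, dir flips to −; running = −73.1378
Stage 4 [72T→72T]: ω = 73.1378×72/72 = 73.1378 rpm, dir flips to +; running = +73.1378
Stage 5 [90T→17T]: ω = 73.1378×90/17 = 387.2000 rpm, dir flips to −; running = −387.2000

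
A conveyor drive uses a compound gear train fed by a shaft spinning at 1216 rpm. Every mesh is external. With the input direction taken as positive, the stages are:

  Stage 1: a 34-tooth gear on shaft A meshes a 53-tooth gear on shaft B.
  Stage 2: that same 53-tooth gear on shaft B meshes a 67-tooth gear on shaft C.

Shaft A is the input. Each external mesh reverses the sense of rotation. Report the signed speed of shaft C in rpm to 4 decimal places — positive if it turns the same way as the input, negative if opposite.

+617.0746 rpm (same as input, |ω| = 617.0746 rpm)

Stage 1 [34T→53T]: ω = 1216.0000×34/53 = 780.0755 rpm, dir flips to −; running = −780.0755
Stage 2 [53T→67T]: ω = 780.0755×53/67 = 617.0746 rpm, dir flips to +; running = +617.0746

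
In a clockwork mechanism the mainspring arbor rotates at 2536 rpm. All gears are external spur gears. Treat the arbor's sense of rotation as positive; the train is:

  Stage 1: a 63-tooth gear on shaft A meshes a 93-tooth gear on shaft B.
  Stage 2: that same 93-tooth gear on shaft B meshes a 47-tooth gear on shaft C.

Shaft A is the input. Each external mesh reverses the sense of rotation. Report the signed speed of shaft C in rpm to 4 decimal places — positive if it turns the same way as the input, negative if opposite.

Stage 1 [63T→93T]: ω = 2536.0000×63/93 = 1717.9355 rpm, dir flips to −; running = −1717.9355
Stage 2 [93T→47T]: ω = 1717.9355×93/47 = 3399.3191 rpm, dir flips to +; running = +3399.3191

+3399.3191 rpm (same as input, |ω| = 3399.3191 rpm)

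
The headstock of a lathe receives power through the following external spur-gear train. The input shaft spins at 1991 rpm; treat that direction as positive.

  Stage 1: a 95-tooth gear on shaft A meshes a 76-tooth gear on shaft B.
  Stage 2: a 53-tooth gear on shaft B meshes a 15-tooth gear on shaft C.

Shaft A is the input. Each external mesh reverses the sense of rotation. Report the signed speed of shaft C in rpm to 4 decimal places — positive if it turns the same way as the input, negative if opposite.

+8793.5833 rpm (same as input, |ω| = 8793.5833 rpm)

Stage 1 [95T→76T]: ω = 1991.0000×95/76 = 2488.7500 rpm, dir flips to −; running = −2488.7500
Stage 2 [53T→15T]: ω = 2488.7500×53/15 = 8793.5833 rpm, dir flips to +; running = +8793.5833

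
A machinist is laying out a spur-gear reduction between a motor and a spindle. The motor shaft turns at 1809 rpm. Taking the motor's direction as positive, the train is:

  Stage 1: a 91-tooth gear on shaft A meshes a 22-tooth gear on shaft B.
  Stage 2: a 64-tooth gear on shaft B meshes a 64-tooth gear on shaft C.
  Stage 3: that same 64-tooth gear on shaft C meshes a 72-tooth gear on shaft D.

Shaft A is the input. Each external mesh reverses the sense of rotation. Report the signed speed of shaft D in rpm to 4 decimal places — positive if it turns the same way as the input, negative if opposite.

-6651.2727 rpm (opposite to input, |ω| = 6651.2727 rpm)

Stage 1 [91T→22T]: ω = 1809.0000×91/22 = 7482.6818 rpm, dir flips to −; running = −7482.6818
Stage 2 [64T→64T]: ω = 7482.6818×64/64 = 7482.6818 rpm, dir flips to +; running = +7482.6818
Stage 3 [64T→72T]: ω = 7482.6818×64/72 = 6651.2727 rpm, dir flips to −; running = −6651.2727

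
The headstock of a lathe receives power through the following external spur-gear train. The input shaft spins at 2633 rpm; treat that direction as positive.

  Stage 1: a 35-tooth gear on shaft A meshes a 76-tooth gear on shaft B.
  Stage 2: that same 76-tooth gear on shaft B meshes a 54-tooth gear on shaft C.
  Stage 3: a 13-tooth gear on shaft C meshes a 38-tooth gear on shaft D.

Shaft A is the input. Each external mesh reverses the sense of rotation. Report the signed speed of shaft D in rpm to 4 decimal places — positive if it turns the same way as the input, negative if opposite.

-583.8280 rpm (opposite to input, |ω| = 583.8280 rpm)

Stage 1 [35T→76T]: ω = 2633.0000×35/76 = 1212.5658 rpm, dir flips to −; running = −1212.5658
Stage 2 [76T→54T]: ω = 1212.5658×76/54 = 1706.5741 rpm, dir flips to +; running = +1706.5741
Stage 3 [13T→38T]: ω = 1706.5741×13/38 = 583.8280 rpm, dir flips to −; running = −583.8280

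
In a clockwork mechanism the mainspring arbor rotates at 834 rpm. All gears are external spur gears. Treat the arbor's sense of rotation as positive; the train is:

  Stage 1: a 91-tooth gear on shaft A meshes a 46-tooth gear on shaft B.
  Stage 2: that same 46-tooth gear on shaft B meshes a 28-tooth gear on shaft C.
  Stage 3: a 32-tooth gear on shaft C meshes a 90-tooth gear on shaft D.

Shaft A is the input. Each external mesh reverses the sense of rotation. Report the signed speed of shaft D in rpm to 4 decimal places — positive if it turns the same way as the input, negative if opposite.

-963.7333 rpm (opposite to input, |ω| = 963.7333 rpm)

Stage 1 [91T→46T]: ω = 834.0000×91/46 = 1649.8696 rpm, dir flips to −; running = −1649.8696
Stage 2 [46T→28T]: ω = 1649.8696×46/28 = 2710.5000 rpm, dir flips to +; running = +2710.5000
Stage 3 [32T→90T]: ω = 2710.5000×32/90 = 963.7333 rpm, dir flips to −; running = −963.7333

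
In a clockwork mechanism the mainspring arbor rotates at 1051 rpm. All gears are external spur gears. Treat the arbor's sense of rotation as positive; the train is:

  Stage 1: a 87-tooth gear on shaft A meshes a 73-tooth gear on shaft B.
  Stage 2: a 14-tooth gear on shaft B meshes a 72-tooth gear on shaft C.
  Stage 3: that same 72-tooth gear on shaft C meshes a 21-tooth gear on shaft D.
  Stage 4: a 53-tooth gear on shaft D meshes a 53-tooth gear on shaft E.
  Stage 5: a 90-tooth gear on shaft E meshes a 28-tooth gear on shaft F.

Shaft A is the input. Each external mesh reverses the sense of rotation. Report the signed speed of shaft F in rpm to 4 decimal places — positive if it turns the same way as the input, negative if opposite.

Stage 1 [87T→73T]: ω = 1051.0000×87/73 = 1252.5616 rpm, dir flips to −; running = −1252.5616
Stage 2 [14T→72T]: ω = 1252.5616×14/72 = 243.5537 rpm, dir flips to +; running = +243.5537
Stage 3 [72T→21T]: ω = 243.5537×72/21 = 835.0411 rpm, dir flips to −; running = −835.0411
Stage 4 [53T→53T]: ω = 835.0411×53/53 = 835.0411 rpm, dir flips to +; running = +835.0411
Stage 5 [90T→28T]: ω = 835.0411×90/28 = 2684.0607 rpm, dir flips to −; running = −2684.0607

-2684.0607 rpm (opposite to input, |ω| = 2684.0607 rpm)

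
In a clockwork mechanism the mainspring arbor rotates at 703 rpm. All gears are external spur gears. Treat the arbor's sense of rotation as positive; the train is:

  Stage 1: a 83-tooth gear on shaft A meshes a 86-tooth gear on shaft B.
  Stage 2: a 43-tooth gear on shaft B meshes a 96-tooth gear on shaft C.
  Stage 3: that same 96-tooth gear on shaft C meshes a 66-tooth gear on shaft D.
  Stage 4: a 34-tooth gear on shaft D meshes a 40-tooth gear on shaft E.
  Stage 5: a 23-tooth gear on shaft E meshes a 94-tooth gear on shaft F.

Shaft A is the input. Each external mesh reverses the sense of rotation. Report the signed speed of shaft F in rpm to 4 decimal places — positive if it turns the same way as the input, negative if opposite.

Stage 1 [83T→86T]: ω = 703.0000×83/86 = 678.4767 rpm, dir flips to −; running = −678.4767
Stage 2 [43T→96T]: ω = 678.4767×43/96 = 303.9010 rpm, dir flips to +; running = +303.9010
Stage 3 [96T→66T]: ω = 303.9010×96/66 = 442.0379 rpm, dir flips to −; running = −442.0379
Stage 4 [34T→40T]: ω = 442.0379×34/40 = 375.7322 rpm, dir flips to +; running = +375.7322
Stage 5 [23T→94T]: ω = 375.7322×23/94 = 91.9345 rpm, dir flips to −; running = −91.9345

-91.9345 rpm (opposite to input, |ω| = 91.9345 rpm)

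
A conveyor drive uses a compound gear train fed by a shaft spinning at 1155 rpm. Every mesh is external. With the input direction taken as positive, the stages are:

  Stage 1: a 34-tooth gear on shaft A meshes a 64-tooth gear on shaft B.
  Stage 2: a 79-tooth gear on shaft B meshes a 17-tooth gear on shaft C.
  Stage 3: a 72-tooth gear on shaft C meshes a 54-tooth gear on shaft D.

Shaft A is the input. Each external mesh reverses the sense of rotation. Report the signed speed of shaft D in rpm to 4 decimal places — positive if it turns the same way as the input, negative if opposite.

Stage 1 [34T→64T]: ω = 1155.0000×34/64 = 613.5938 rpm, dir flips to −; running = −613.5938
Stage 2 [79T→17T]: ω = 613.5938×79/17 = 2851.4062 rpm, dir flips to +; running = +2851.4062
Stage 3 [72T→54T]: ω = 2851.4062×72/54 = 3801.8750 rpm, dir flips to −; running = −3801.8750

-3801.8750 rpm (opposite to input, |ω| = 3801.8750 rpm)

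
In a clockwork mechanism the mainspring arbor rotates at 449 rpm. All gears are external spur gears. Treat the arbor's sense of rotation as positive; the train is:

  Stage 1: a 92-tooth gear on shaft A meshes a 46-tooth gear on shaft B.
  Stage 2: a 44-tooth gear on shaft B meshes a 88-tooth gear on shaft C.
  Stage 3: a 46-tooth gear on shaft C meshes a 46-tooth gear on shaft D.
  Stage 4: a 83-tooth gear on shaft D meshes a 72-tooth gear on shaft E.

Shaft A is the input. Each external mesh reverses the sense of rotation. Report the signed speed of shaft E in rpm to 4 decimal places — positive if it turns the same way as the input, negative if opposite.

Stage 1 [92T→46T]: ω = 449.0000×92/46 = 898.0000 rpm, dir flips to −; running = −898.0000
Stage 2 [44T→88T]: ω = 898.0000×44/88 = 449.0000 rpm, dir flips to +; running = +449.0000
Stage 3 [46T→46T]: ω = 449.0000×46/46 = 449.0000 rpm, dir flips to −; running = −449.0000
Stage 4 [83T→72T]: ω = 449.0000×83/72 = 517.5972 rpm, dir flips to +; running = +517.5972

+517.5972 rpm (same as input, |ω| = 517.5972 rpm)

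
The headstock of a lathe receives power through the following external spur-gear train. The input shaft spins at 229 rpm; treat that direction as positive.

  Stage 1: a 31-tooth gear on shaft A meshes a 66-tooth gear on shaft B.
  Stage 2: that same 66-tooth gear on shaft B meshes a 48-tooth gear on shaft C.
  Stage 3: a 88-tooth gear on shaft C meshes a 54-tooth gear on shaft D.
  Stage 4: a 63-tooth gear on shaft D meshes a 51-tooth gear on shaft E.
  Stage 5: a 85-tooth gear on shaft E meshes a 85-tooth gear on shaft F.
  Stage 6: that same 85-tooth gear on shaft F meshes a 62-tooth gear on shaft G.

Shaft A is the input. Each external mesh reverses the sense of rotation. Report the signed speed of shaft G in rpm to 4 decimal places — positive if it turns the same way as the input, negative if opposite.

+408.1713 rpm (same as input, |ω| = 408.1713 rpm)

Stage 1 [31T→66T]: ω = 229.0000×31/66 = 107.5606 rpm, dir flips to −; running = −107.5606
Stage 2 [66T→48T]: ω = 107.5606×66/48 = 147.8958 rpm, dir flips to +; running = +147.8958
Stage 3 [88T→54T]: ω = 147.8958×88/54 = 241.0154 rpm, dir flips to −; running = −241.0154
Stage 4 [63T→51T]: ω = 241.0154×63/51 = 297.7249 rpm, dir flips to +; running = +297.7249
Stage 5 [85T→85T]: ω = 297.7249×85/85 = 297.7249 rpm, dir flips to −; running = −297.7249
Stage 6 [85T→62T]: ω = 297.7249×85/62 = 408.1713 rpm, dir flips to +; running = +408.1713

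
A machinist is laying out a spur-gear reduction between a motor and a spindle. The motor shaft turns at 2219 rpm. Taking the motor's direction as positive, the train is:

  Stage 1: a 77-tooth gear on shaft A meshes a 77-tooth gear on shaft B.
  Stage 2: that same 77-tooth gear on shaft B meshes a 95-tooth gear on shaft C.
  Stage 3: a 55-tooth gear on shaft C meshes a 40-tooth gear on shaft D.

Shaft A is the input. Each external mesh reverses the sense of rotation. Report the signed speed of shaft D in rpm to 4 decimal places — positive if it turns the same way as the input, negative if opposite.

Stage 1 [77T→77T]: ω = 2219.0000×77/77 = 2219.0000 rpm, dir flips to −; running = −2219.0000
Stage 2 [77T→95T]: ω = 2219.0000×77/95 = 1798.5579 rpm, dir flips to +; running = +1798.5579
Stage 3 [55T→40T]: ω = 1798.5579×55/40 = 2473.0171 rpm, dir flips to −; running = −2473.0171

-2473.0171 rpm (opposite to input, |ω| = 2473.0171 rpm)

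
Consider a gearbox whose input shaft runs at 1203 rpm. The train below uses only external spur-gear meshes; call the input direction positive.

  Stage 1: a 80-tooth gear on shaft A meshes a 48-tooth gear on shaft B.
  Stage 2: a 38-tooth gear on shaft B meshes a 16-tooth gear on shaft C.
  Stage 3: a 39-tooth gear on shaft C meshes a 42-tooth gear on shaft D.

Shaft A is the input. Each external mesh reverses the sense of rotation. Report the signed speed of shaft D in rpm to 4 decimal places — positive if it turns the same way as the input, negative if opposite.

Stage 1 [80T→48T]: ω = 1203.0000×80/48 = 2005.0000 rpm, dir flips to −; running = −2005.0000
Stage 2 [38T→16T]: ω = 2005.0000×38/16 = 4761.8750 rpm, dir flips to +; running = +4761.8750
Stage 3 [39T→42T]: ω = 4761.8750×39/42 = 4421.7411 rpm, dir flips to −; running = −4421.7411

-4421.7411 rpm (opposite to input, |ω| = 4421.7411 rpm)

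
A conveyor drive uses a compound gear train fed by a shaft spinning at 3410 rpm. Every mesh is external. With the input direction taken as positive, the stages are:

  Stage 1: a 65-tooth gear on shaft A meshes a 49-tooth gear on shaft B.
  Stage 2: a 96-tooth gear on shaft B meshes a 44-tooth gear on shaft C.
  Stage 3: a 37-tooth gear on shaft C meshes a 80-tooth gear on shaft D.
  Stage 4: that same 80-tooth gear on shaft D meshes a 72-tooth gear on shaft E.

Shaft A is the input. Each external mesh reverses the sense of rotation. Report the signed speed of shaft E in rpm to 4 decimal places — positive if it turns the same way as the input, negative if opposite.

+5071.7687 rpm (same as input, |ω| = 5071.7687 rpm)

Stage 1 [65T→49T]: ω = 3410.0000×65/49 = 4523.4694 rpm, dir flips to −; running = −4523.4694
Stage 2 [96T→44T]: ω = 4523.4694×96/44 = 9869.3878 rpm, dir flips to +; running = +9869.3878
Stage 3 [37T→80T]: ω = 9869.3878×37/80 = 4564.5918 rpm, dir flips to −; running = −4564.5918
Stage 4 [80T→72T]: ω = 4564.5918×80/72 = 5071.7687 rpm, dir flips to +; running = +5071.7687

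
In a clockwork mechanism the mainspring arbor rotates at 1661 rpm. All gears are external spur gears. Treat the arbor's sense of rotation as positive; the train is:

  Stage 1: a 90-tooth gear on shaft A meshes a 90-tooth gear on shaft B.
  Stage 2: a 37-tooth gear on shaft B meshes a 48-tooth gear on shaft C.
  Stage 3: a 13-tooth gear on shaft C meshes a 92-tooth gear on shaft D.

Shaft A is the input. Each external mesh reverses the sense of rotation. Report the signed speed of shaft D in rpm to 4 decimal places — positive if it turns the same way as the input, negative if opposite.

-180.9196 rpm (opposite to input, |ω| = 180.9196 rpm)

Stage 1 [90T→90T]: ω = 1661.0000×90/90 = 1661.0000 rpm, dir flips to −; running = −1661.0000
Stage 2 [37T→48T]: ω = 1661.0000×37/48 = 1280.3542 rpm, dir flips to +; running = +1280.3542
Stage 3 [13T→92T]: ω = 1280.3542×13/92 = 180.9196 rpm, dir flips to −; running = −180.9196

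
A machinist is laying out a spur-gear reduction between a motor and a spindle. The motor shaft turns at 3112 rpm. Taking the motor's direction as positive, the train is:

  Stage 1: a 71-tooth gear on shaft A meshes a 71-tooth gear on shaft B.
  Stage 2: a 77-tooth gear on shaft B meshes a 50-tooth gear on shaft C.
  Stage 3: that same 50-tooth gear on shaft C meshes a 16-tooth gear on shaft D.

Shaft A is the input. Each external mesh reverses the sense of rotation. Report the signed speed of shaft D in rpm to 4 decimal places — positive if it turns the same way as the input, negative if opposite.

Stage 1 [71T→71T]: ω = 3112.0000×71/71 = 3112.0000 rpm, dir flips to −; running = −3112.0000
Stage 2 [77T→50T]: ω = 3112.0000×77/50 = 4792.4800 rpm, dir flips to +; running = +4792.4800
Stage 3 [50T→16T]: ω = 4792.4800×50/16 = 14976.5000 rpm, dir flips to −; running = −14976.5000

-14976.5000 rpm (opposite to input, |ω| = 14976.5000 rpm)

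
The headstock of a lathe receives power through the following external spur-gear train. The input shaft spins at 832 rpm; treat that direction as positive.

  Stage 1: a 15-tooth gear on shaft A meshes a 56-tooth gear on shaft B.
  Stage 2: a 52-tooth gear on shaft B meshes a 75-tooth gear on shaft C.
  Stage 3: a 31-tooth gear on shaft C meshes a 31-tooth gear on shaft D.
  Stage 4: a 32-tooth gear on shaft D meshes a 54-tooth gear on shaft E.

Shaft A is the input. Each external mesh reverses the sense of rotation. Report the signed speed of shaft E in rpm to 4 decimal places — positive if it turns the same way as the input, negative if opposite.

Stage 1 [15T→56T]: ω = 832.0000×15/56 = 222.8571 rpm, dir flips to −; running = −222.8571
Stage 2 [52T→75T]: ω = 222.8571×52/75 = 154.5143 rpm, dir flips to +; running = +154.5143
Stage 3 [31T→31T]: ω = 154.5143×31/31 = 154.5143 rpm, dir flips to −; running = −154.5143
Stage 4 [32T→54T]: ω = 154.5143×32/54 = 91.5640 rpm, dir flips to +; running = +91.5640

+91.5640 rpm (same as input, |ω| = 91.5640 rpm)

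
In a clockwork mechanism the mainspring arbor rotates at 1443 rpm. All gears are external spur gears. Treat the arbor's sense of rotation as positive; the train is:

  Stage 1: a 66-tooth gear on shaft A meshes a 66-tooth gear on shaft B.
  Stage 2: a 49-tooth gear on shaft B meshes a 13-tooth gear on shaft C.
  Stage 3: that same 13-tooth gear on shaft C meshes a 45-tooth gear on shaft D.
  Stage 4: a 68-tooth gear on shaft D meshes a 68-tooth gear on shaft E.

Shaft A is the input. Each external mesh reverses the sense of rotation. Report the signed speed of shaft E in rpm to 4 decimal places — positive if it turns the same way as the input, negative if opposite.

Stage 1 [66T→66T]: ω = 1443.0000×66/66 = 1443.0000 rpm, dir flips to −; running = −1443.0000
Stage 2 [49T→13T]: ω = 1443.0000×49/13 = 5439.0000 rpm, dir flips to +; running = +5439.0000
Stage 3 [13T→45T]: ω = 5439.0000×13/45 = 1571.2667 rpm, dir flips to −; running = −1571.2667
Stage 4 [68T→68T]: ω = 1571.2667×68/68 = 1571.2667 rpm, dir flips to +; running = +1571.2667

+1571.2667 rpm (same as input, |ω| = 1571.2667 rpm)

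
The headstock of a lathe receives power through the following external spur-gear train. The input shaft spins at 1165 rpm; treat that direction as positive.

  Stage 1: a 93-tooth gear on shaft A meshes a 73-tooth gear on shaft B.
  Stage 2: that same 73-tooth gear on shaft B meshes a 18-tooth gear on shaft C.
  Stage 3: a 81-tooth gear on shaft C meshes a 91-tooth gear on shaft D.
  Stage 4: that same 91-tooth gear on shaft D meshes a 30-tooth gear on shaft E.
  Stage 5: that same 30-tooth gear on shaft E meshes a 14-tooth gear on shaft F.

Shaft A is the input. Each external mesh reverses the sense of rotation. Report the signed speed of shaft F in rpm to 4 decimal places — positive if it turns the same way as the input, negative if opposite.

-34825.1786 rpm (opposite to input, |ω| = 34825.1786 rpm)

Stage 1 [93T→73T]: ω = 1165.0000×93/73 = 1484.1781 rpm, dir flips to −; running = −1484.1781
Stage 2 [73T→18T]: ω = 1484.1781×73/18 = 6019.1667 rpm, dir flips to +; running = +6019.1667
Stage 3 [81T→91T]: ω = 6019.1667×81/91 = 5357.7198 rpm, dir flips to −; running = −5357.7198
Stage 4 [91T→30T]: ω = 5357.7198×91/30 = 16251.7500 rpm, dir flips to +; running = +16251.7500
Stage 5 [30T→14T]: ω = 16251.7500×30/14 = 34825.1786 rpm, dir flips to −; running = −34825.1786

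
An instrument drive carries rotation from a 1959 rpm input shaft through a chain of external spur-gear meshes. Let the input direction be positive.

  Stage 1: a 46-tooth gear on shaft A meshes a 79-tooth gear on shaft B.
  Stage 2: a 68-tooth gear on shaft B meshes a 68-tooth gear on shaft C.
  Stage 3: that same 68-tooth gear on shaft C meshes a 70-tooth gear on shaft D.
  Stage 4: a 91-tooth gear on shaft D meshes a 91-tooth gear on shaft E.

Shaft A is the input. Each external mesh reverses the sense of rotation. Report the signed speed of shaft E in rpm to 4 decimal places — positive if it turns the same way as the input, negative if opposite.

Stage 1 [46T→79T]: ω = 1959.0000×46/79 = 1140.6835 rpm, dir flips to −; running = −1140.6835
Stage 2 [68T→68T]: ω = 1140.6835×68/68 = 1140.6835 rpm, dir flips to +; running = +1140.6835
Stage 3 [68T→70T]: ω = 1140.6835×68/70 = 1108.0926 rpm, dir flips to −; running = −1108.0926
Stage 4 [91T→91T]: ω = 1108.0926×91/91 = 1108.0926 rpm, dir flips to +; running = +1108.0926

+1108.0926 rpm (same as input, |ω| = 1108.0926 rpm)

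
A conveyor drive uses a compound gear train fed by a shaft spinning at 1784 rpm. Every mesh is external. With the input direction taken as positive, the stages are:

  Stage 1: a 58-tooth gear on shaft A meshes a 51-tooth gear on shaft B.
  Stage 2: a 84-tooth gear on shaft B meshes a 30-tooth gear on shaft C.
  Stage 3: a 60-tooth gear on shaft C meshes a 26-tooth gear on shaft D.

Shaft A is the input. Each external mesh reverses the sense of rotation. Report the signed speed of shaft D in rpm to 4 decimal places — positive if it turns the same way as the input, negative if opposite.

-13109.5747 rpm (opposite to input, |ω| = 13109.5747 rpm)

Stage 1 [58T→51T]: ω = 1784.0000×58/51 = 2028.8627 rpm, dir flips to −; running = −2028.8627
Stage 2 [84T→30T]: ω = 2028.8627×84/30 = 5680.8157 rpm, dir flips to +; running = +5680.8157
Stage 3 [60T→26T]: ω = 5680.8157×60/26 = 13109.5747 rpm, dir flips to −; running = −13109.5747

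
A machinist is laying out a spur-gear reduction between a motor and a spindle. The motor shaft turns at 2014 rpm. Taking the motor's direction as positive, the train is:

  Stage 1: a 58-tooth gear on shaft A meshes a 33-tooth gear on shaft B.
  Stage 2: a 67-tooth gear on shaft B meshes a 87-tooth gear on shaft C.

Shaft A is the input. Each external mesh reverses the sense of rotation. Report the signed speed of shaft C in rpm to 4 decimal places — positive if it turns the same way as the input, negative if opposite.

+2726.0202 rpm (same as input, |ω| = 2726.0202 rpm)

Stage 1 [58T→33T]: ω = 2014.0000×58/33 = 3539.7576 rpm, dir flips to −; running = −3539.7576
Stage 2 [67T→87T]: ω = 3539.7576×67/87 = 2726.0202 rpm, dir flips to +; running = +2726.0202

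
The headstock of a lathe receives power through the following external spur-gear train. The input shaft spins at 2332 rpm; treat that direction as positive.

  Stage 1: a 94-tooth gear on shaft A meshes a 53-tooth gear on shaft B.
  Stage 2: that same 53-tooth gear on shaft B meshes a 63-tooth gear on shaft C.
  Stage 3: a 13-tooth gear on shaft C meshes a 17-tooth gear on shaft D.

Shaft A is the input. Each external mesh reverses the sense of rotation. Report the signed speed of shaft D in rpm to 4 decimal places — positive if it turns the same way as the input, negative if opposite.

-2660.7880 rpm (opposite to input, |ω| = 2660.7880 rpm)

Stage 1 [94T→53T]: ω = 2332.0000×94/53 = 4136.0000 rpm, dir flips to −; running = −4136.0000
Stage 2 [53T→63T]: ω = 4136.0000×53/63 = 3479.4921 rpm, dir flips to +; running = +3479.4921
Stage 3 [13T→17T]: ω = 3479.4921×13/17 = 2660.7880 rpm, dir flips to −; running = −2660.7880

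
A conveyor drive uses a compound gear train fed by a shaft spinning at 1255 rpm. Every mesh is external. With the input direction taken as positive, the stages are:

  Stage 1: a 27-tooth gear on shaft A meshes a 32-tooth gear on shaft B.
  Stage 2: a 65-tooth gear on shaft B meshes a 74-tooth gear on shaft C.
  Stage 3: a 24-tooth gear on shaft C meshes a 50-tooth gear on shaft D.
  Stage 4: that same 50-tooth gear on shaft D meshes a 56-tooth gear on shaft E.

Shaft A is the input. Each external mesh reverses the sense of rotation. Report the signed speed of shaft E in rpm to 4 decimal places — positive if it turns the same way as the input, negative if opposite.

+398.6230 rpm (same as input, |ω| = 398.6230 rpm)

Stage 1 [27T→32T]: ω = 1255.0000×27/32 = 1058.9062 rpm, dir flips to −; running = −1058.9062
Stage 2 [65T→74T]: ω = 1058.9062×65/74 = 930.1204 rpm, dir flips to +; running = +930.1204
Stage 3 [24T→50T]: ω = 930.1204×24/50 = 446.4578 rpm, dir flips to −; running = −446.4578
Stage 4 [50T→56T]: ω = 446.4578×50/56 = 398.6230 rpm, dir flips to +; running = +398.6230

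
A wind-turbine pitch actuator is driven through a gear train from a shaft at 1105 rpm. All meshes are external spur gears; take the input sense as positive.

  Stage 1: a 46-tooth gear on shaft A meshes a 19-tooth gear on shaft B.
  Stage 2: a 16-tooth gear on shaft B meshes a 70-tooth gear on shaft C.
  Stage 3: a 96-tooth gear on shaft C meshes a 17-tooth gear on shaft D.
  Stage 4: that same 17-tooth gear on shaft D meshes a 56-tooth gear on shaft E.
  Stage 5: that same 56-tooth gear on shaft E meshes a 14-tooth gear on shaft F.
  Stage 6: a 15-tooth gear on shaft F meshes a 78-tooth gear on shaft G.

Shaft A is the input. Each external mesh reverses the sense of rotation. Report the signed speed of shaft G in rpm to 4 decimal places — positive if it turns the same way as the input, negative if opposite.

+806.3588 rpm (same as input, |ω| = 806.3588 rpm)

Stage 1 [46T→19T]: ω = 1105.0000×46/19 = 2675.2632 rpm, dir flips to −; running = −2675.2632
Stage 2 [16T→70T]: ω = 2675.2632×16/70 = 611.4887 rpm, dir flips to +; running = +611.4887
Stage 3 [96T→17T]: ω = 611.4887×96/17 = 3453.1128 rpm, dir flips to −; running = −3453.1128
Stage 4 [17T→56T]: ω = 3453.1128×17/56 = 1048.2664 rpm, dir flips to +; running = +1048.2664
Stage 5 [56T→14T]: ω = 1048.2664×56/14 = 4193.0655 rpm, dir flips to −; running = −4193.0655
Stage 6 [15T→78T]: ω = 4193.0655×15/78 = 806.3588 rpm, dir flips to +; running = +806.3588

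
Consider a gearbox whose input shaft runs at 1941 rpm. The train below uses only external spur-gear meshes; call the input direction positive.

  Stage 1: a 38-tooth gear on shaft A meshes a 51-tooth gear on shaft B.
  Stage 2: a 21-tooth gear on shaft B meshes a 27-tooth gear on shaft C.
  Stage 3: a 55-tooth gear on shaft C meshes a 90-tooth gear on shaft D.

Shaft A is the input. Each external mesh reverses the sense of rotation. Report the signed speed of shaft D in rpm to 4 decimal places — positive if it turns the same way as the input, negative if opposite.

-687.4081 rpm (opposite to input, |ω| = 687.4081 rpm)

Stage 1 [38T→51T]: ω = 1941.0000×38/51 = 1446.2353 rpm, dir flips to −; running = −1446.2353
Stage 2 [21T→27T]: ω = 1446.2353×21/27 = 1124.8497 rpm, dir flips to +; running = +1124.8497
Stage 3 [55T→90T]: ω = 1124.8497×55/90 = 687.4081 rpm, dir flips to −; running = −687.4081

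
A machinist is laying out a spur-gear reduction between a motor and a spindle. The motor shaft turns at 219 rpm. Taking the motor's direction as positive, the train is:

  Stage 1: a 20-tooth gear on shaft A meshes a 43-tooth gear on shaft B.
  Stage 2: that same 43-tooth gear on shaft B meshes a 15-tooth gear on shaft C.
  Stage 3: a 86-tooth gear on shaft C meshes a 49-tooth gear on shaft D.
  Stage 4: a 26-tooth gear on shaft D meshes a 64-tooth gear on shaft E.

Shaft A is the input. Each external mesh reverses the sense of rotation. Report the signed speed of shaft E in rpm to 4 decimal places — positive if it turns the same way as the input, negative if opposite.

Stage 1 [20T→43T]: ω = 219.0000×20/43 = 101.8605 rpm, dir flips to −; running = −101.8605
Stage 2 [43T→15T]: ω = 101.8605×43/15 = 292.0000 rpm, dir flips to +; running = +292.0000
Stage 3 [86T→49T]: ω = 292.0000×86/49 = 512.4898 rpm, dir flips to −; running = −512.4898
Stage 4 [26T→64T]: ω = 512.4898×26/64 = 208.1990 rpm, dir flips to +; running = +208.1990

+208.1990 rpm (same as input, |ω| = 208.1990 rpm)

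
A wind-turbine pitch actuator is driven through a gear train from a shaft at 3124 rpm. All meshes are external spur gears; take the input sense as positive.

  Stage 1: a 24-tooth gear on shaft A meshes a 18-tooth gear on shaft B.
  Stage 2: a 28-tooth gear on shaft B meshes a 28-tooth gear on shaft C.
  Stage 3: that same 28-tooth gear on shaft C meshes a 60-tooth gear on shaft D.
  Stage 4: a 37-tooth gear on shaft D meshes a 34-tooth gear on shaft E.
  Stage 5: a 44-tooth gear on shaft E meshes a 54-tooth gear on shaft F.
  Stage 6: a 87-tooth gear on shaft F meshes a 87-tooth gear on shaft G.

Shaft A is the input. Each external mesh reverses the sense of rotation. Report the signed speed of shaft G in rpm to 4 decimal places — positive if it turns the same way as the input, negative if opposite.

+1723.6071 rpm (same as input, |ω| = 1723.6071 rpm)

Stage 1 [24T→18T]: ω = 3124.0000×24/18 = 4165.3333 rpm, dir flips to −; running = −4165.3333
Stage 2 [28T→28T]: ω = 4165.3333×28/28 = 4165.3333 rpm, dir flips to +; running = +4165.3333
Stage 3 [28T→60T]: ω = 4165.3333×28/60 = 1943.8222 rpm, dir flips to −; running = −1943.8222
Stage 4 [37T→34T]: ω = 1943.8222×37/34 = 2115.3359 rpm, dir flips to +; running = +2115.3359
Stage 5 [44T→54T]: ω = 2115.3359×44/54 = 1723.6071 rpm, dir flips to −; running = −1723.6071
Stage 6 [87T→87T]: ω = 1723.6071×87/87 = 1723.6071 rpm, dir flips to +; running = +1723.6071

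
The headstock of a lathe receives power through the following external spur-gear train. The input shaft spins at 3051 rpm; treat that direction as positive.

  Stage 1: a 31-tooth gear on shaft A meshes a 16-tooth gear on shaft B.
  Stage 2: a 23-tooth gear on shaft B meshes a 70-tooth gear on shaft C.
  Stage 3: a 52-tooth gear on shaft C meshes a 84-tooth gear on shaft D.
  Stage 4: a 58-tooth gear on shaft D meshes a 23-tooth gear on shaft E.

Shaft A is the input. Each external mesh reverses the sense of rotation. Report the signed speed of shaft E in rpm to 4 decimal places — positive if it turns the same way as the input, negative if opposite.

+3032.0610 rpm (same as input, |ω| = 3032.0610 rpm)

Stage 1 [31T→16T]: ω = 3051.0000×31/16 = 5911.3125 rpm, dir flips to −; running = −5911.3125
Stage 2 [23T→70T]: ω = 5911.3125×23/70 = 1942.2884 rpm, dir flips to +; running = +1942.2884
Stage 3 [52T→84T]: ω = 1942.2884×52/84 = 1202.3690 rpm, dir flips to −; running = −1202.3690
Stage 4 [58T→23T]: ω = 1202.3690×58/23 = 3032.0610 rpm, dir flips to +; running = +3032.0610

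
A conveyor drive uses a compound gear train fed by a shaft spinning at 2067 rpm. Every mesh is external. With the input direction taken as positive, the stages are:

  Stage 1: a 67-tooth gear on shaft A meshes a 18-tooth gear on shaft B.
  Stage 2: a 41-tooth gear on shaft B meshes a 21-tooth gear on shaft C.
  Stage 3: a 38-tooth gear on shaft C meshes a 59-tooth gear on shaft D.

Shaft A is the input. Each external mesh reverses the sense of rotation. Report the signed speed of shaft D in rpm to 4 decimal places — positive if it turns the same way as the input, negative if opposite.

-9674.7315 rpm (opposite to input, |ω| = 9674.7315 rpm)

Stage 1 [67T→18T]: ω = 2067.0000×67/18 = 7693.8333 rpm, dir flips to −; running = −7693.8333
Stage 2 [41T→21T]: ω = 7693.8333×41/21 = 15021.2937 rpm, dir flips to +; running = +15021.2937
Stage 3 [38T→59T]: ω = 15021.2937×38/59 = 9674.7315 rpm, dir flips to −; running = −9674.7315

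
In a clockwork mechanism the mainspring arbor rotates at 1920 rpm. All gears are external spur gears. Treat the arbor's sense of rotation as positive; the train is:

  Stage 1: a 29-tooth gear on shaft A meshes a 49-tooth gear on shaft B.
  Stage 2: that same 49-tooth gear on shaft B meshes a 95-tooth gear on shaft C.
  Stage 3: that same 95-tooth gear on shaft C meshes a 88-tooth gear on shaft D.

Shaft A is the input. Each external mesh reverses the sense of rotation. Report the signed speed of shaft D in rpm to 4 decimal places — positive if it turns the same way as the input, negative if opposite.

Stage 1 [29T→49T]: ω = 1920.0000×29/49 = 1136.3265 rpm, dir flips to −; running = −1136.3265
Stage 2 [49T→95T]: ω = 1136.3265×49/95 = 586.1053 rpm, dir flips to +; running = +586.1053
Stage 3 [95T→88T]: ω = 586.1053×95/88 = 632.7273 rpm, dir flips to −; running = −632.7273

-632.7273 rpm (opposite to input, |ω| = 632.7273 rpm)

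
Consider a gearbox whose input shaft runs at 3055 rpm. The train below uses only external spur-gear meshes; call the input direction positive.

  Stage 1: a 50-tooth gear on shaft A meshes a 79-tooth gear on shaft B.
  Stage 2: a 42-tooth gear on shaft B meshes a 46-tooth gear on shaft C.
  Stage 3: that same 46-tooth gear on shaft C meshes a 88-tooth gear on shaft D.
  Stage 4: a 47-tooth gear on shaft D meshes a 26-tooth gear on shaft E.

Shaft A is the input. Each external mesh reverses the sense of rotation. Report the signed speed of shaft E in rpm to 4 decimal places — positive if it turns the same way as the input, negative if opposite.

+1668.1890 rpm (same as input, |ω| = 1668.1890 rpm)

Stage 1 [50T→79T]: ω = 3055.0000×50/79 = 1933.5443 rpm, dir flips to −; running = −1933.5443
Stage 2 [42T→46T]: ω = 1933.5443×42/46 = 1765.4100 rpm, dir flips to +; running = +1765.4100
Stage 3 [46T→88T]: ω = 1765.4100×46/88 = 922.8280 rpm, dir flips to −; running = −922.8280
Stage 4 [47T→26T]: ω = 922.8280×47/26 = 1668.1890 rpm, dir flips to +; running = +1668.1890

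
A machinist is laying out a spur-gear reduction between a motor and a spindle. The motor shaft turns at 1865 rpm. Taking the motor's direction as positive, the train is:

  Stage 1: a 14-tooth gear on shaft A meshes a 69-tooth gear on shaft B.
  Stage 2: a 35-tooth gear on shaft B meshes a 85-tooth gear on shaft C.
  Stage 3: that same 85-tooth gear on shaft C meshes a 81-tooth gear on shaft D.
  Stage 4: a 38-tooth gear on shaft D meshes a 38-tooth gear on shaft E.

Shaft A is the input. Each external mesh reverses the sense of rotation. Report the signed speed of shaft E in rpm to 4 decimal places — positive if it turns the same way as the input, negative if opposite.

+163.5087 rpm (same as input, |ω| = 163.5087 rpm)

Stage 1 [14T→69T]: ω = 1865.0000×14/69 = 378.4058 rpm, dir flips to −; running = −378.4058
Stage 2 [35T→85T]: ω = 378.4058×35/85 = 155.8142 rpm, dir flips to +; running = +155.8142
Stage 3 [85T→81T]: ω = 155.8142×85/81 = 163.5087 rpm, dir flips to −; running = −163.5087
Stage 4 [38T→38T]: ω = 163.5087×38/38 = 163.5087 rpm, dir flips to +; running = +163.5087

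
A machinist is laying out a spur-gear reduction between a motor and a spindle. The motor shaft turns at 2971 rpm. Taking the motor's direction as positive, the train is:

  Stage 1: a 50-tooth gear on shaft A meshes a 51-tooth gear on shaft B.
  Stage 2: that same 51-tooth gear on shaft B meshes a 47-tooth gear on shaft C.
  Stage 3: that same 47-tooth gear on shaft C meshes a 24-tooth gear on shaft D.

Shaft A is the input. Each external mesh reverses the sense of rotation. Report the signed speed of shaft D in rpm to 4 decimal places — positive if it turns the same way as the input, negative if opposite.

-6189.5833 rpm (opposite to input, |ω| = 6189.5833 rpm)

Stage 1 [50T→51T]: ω = 2971.0000×50/51 = 2912.7451 rpm, dir flips to −; running = −2912.7451
Stage 2 [51T→47T]: ω = 2912.7451×51/47 = 3160.6383 rpm, dir flips to +; running = +3160.6383
Stage 3 [47T→24T]: ω = 3160.6383×47/24 = 6189.5833 rpm, dir flips to −; running = −6189.5833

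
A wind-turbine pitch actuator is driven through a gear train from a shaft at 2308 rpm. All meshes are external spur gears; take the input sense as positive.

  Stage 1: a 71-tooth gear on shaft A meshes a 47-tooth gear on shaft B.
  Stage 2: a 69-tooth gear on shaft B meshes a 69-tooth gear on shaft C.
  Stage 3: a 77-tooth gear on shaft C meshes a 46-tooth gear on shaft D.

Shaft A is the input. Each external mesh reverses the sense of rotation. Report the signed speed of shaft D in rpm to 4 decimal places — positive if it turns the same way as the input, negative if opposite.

-5836.1869 rpm (opposite to input, |ω| = 5836.1869 rpm)

Stage 1 [71T→47T]: ω = 2308.0000×71/47 = 3486.5532 rpm, dir flips to −; running = −3486.5532
Stage 2 [69T→69T]: ω = 3486.5532×69/69 = 3486.5532 rpm, dir flips to +; running = +3486.5532
Stage 3 [77T→46T]: ω = 3486.5532×77/46 = 5836.1869 rpm, dir flips to −; running = −5836.1869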